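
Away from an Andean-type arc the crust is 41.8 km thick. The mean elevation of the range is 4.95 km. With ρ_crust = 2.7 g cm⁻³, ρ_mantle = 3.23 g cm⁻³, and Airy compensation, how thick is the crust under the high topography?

72 km

Root depth r = h ρ_c / (ρ_m − ρ_c) = 4.95 km × 2.7 / 0.53 = 25.22 km.
Total thickness = T + h + r = 41.8 km + 4.95 km + 25.22 km = 72 km.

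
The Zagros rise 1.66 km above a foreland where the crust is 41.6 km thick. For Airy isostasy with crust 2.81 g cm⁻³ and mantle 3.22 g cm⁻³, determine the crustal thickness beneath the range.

Root depth r = h ρ_c / (ρ_m − ρ_c) = 1.66 km × 2.81 / 0.41 = 11.38 km.
Total thickness = T + h + r = 41.6 km + 1.66 km + 11.38 km = 54.6 km.

54.6 km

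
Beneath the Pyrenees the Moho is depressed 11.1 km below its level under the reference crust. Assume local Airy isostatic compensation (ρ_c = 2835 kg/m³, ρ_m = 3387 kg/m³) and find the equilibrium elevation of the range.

By Archimedes' principle applied to the lithosphere: ρ_c h = (ρ_m − ρ_c) r.
h = r (ρ_m − ρ_c) / ρ_c = 11.1 km × (3387 − 2835) / 2835 = 2.16 km.

2.16 km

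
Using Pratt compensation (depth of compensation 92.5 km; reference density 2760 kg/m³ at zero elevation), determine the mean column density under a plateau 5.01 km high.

2620 kg/m³

Pratt balance: ρ_ref D = ρ (D + h).
ρ = ρ_ref D/(D + h) = 2760 × 92.5 km/(92.5 km + 5.01 km) = 2620 kg/m³.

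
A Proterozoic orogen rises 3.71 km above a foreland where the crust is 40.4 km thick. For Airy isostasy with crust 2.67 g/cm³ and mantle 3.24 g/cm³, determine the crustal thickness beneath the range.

61.5 km

Root depth r = h ρ_c / (ρ_m − ρ_c) = 3.71 km × 2.67 / 0.57 = 17.38 km.
Total thickness = T + h + r = 40.4 km + 3.71 km + 17.38 km = 61.5 km.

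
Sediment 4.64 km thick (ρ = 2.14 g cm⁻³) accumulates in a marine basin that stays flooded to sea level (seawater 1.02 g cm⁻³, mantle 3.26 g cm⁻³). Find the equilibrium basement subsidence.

Submarine loading: the sediment displaces seawater, and the subsidence is in turn flooded, so s (ρ_m − ρ_w) = t (ρ_sed − ρ_w).
s = 4.64 km × (2.14 − 1.02) / (3.26 − 1.02) = 2.32 km.

2.32 km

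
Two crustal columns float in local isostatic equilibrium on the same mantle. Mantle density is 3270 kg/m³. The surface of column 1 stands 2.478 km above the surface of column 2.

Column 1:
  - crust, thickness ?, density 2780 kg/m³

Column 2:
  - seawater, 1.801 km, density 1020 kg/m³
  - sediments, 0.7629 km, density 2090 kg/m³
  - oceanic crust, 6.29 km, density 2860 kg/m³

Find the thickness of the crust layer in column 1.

Take the compensation level at the base of the deeper column (depth z_c below the surface of column 1) and equate Σ ρ_i t_i down to z_c; mantle fills any gap and the z_c terms cancel.
Column 1: x×2780 + (z_c − 0 − x)×3270
Column 2: 2.478×0 + 1.801×1020 + 0.7629×2090 + 6.29×2860 + (z_c − 2.478 − 8.8539)×3270
The z_c×3270 term appears on both sides and cancels. Collect the known terms of each column as K = Σ(ρt)_known − 3270 × (depth of known layers): K_1 = 0 − 3270×0 = 0; K_2 = 21420.881 − 3270×(2.478 + 8.8539) = −15634.432.
Balance: K_1 − x×(3270 − 2780) = K_2, so x = (K_1 − K_2)/(3270 − 2780) = 15634.4/490 = 31.9 km.

31.9 km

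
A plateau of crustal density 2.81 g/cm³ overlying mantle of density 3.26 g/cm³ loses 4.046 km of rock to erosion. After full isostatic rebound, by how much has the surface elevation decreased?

Rebound u = e ρ_c/ρ_m = 4.046 km × 2.81/3.26 = 3.488 km.
Net surface drop = e − u = 4.046 km − 3.488 km = e (ρ_m − ρ_c)/ρ_m = 0.558 km.

0.558 km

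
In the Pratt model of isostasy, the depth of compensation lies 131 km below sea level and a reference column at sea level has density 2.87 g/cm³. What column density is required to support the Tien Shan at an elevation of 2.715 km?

Pratt balance: ρ_ref D = ρ (D + h).
ρ = ρ_ref D/(D + h) = 2.87 × 131 km/(131 km + 2.715 km) = 2.81 g/cm³.

2.81 g/cm³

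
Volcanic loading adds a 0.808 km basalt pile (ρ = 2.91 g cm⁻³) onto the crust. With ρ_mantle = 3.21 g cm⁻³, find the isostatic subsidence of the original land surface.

Subaerial loading: s = t ρ_load / ρ_m.
s = 0.808 km × 2.91/3.21 = 0.732 km.

0.732 km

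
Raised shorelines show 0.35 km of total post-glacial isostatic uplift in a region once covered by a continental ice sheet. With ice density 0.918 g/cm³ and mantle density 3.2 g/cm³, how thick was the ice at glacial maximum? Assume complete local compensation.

1.22 km

u = t ρ_ice/ρ_m → t = u ρ_m/ρ_ice = 0.35 km × 3.2/0.918 = 1.22 km.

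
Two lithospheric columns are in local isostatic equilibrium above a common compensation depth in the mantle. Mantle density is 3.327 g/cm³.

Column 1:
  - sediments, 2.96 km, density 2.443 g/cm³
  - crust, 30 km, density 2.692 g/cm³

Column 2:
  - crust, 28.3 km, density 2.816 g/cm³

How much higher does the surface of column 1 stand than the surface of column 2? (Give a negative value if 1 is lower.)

For any compensation level in the mantle, the mantle terms cancel and isostasy reduces to e = (Σt_1 − Σt_2) − (Σ(ρt)_1 − Σ(ρt)_2) / ρ_m.
Σt_1 = 32.96 km; Σt_2 = 28.3 km; Σ(ρt)_1 = 87.99128; Σ(ρt)_2 = 79.6928 (in km·g/cm³).
e = (32.96 − 28.3) − (87.99128 − 79.6928) / 3.327 = 2.17 km.

2.17 km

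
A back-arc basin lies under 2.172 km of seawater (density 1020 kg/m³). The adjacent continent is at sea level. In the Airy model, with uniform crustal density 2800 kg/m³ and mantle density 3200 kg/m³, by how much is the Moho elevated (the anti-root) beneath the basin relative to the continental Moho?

9.67 km

Balancing pressure at the compensation depth: replacing crust with seawater at the top is compensated by replacing crust with mantle at the base: d (ρ_c − ρ_w) = a (ρ_m − ρ_c).
a = d (ρ_c − ρ_w)/(ρ_m − ρ_c) = 2.172 km × 1780/400 = 9.67 km.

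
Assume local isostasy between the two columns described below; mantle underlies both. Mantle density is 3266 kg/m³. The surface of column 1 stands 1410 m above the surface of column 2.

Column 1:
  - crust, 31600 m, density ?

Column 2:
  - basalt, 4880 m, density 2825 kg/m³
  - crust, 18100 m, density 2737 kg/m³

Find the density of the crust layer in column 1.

2750 kg/m³

Take the compensation level at the base of the deeper column (depth z_c below the surface of column 1) and equate Σ ρ_i t_i down to z_c; mantle fills any gap and the z_c terms cancel.
Column 1: 31600×ρ + (z_c − 31600)×3266
Column 2: 1410×0 + 4880×2825 + 18100×2737 + (z_c − 1410 − 22980)×3266
The z_c×3266 term appears on both sides and cancels. Collect the known terms of each column as K = Σ(ρt)_known − 3266 × (depth of known layers): K_1 = 0 − 3266×31600 = −103205600; K_2 = 63325700 − 3266×(1410 + 22980) = −16332040.
Balance: K_1 + 31600×ρ = K_2, so ρ = (K_2 − K_1)/31600 = 86873600/31600 = 2750 kg/m³.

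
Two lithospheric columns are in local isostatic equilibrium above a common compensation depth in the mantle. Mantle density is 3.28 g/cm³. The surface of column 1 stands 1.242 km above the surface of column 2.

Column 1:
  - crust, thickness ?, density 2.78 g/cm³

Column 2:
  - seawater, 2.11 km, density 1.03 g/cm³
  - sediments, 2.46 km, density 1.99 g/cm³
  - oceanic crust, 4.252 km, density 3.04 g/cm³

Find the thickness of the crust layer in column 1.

26 km

Take the compensation level at the base of the deeper column (depth z_c below the surface of column 1) and equate Σ ρ_i t_i down to z_c; mantle fills any gap and the z_c terms cancel.
Column 1: x×2.78 + (z_c − 0 − x)×3.28
Column 2: 1.242×0 + 2.11×1.03 + 2.46×1.99 + 4.252×3.04 + (z_c − 1.242 − 8.822)×3.28
The z_c×3.28 term appears on both sides and cancels. Collect the known terms of each column as K = Σ(ρt)_known − 3.28 × (depth of known layers): K_1 = 0 − 3.28×0 = 0; K_2 = 19.99478 − 3.28×(1.242 + 8.822) = −13.01514.
Balance: K_1 − x×(3.28 − 2.78) = K_2, so x = (K_1 − K_2)/(3.28 − 2.78) = 13.0151/0.5 = 26 km.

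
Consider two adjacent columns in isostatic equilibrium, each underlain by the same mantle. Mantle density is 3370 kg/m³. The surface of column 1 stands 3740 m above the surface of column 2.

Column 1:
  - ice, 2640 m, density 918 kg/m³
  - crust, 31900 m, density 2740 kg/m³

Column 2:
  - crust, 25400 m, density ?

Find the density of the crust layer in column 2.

Take the compensation level at the base of the deeper column (depth z_c below the surface of column 1) and equate Σ ρ_i t_i down to z_c; mantle fills any gap and the z_c terms cancel.
Column 1: 2640×918 + 31900×2740 + (z_c − 34540)×3370
Column 2: 3740×0 + 25400×ρ + (z_c − 3740 − 25400)×3370
The z_c×3370 term appears on both sides and cancels. Collect the known terms of each column as K = Σ(ρt)_known − 3370 × (depth of known layers): K_1 = 89829520 − 3370×34540 = −26570280; K_2 = 0 − 3370×(3740 + 25400) = −98201800.
Balance: K_1 = K_2 + 25400×ρ, so ρ = (K_1 − K_2)/25400 = 71631500/25400 = 2820 kg/m³.

2820 kg/m³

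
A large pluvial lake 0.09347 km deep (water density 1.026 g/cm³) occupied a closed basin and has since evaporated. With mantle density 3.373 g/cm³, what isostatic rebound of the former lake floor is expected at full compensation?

0.0284 km

u = d ρ_w/ρ_m = 0.09347 km × 1.026/3.373 = 0.0284 km.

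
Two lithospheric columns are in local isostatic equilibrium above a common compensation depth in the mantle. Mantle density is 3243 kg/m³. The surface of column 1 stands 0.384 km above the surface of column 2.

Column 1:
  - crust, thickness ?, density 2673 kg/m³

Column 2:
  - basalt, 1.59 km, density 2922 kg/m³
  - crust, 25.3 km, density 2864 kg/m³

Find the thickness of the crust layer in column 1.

Take the compensation level at the base of the deeper column (depth z_c below the surface of column 1) and equate Σ ρ_i t_i down to z_c; mantle fills any gap and the z_c terms cancel.
Column 1: x×2673 + (z_c − 0 − x)×3243
Column 2: 0.384×0 + 1.59×2922 + 25.3×2864 + (z_c − 0.384 − 26.89)×3243
The z_c×3243 term appears on both sides and cancels. Collect the known terms of each column as K = Σ(ρt)_known − 3243 × (depth of known layers): K_1 = 0 − 3243×0 = 0; K_2 = 77105.18 − 3243×(0.384 + 26.89) = −11344.402.
Balance: K_1 − x×(3243 − 2673) = K_2, so x = (K_1 − K_2)/(3243 − 2673) = 11344.4/570 = 19.9 km.

19.9 km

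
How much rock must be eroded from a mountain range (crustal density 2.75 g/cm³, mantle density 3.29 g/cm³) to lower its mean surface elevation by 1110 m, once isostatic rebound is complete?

Net drop Δ = e − u = e − e ρ_c/ρ_m = e (ρ_m − ρ_c)/ρ_m.
e = Δ ρ_m/(ρ_m − ρ_c) = 1110 m × 3.29/0.54 = 6760 m.

6760 m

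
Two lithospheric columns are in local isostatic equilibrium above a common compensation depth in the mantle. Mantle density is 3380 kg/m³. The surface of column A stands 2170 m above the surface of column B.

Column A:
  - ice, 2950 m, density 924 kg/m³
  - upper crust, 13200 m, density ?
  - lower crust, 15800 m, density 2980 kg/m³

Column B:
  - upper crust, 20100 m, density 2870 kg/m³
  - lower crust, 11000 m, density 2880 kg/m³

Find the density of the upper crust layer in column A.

2660 kg/m³

Take the compensation level at the base of the deeper column (depth z_c below the surface of column A) and equate Σ ρ_i t_i down to z_c; mantle fills any gap and the z_c terms cancel.
Column A: 2950×924 + 13200×ρ + 15800×2980 + (z_c − 31950)×3380
Column B: 2170×0 + 20100×2870 + 11000×2880 + (z_c − 2170 − 31100)×3380
The z_c×3380 term appears on both sides and cancels. Collect the known terms of each column as K = Σ(ρt)_known − 3380 × (depth of known layers): K_A = 49809800 − 3380×31950 = −58181200; K_B = 89367000 − 3380×(2170 + 31100) = −23085600.
Balance: K_A + 13200×ρ = K_B, so ρ = (K_B − K_A)/13200 = 35095600/13200 = 2660 kg/m³.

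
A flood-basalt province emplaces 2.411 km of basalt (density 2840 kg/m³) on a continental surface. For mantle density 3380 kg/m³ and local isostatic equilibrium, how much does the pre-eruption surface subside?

2.03 km

Subaerial loading: s = t ρ_load / ρ_m.
s = 2.411 km × 2840/3380 = 2.03 km.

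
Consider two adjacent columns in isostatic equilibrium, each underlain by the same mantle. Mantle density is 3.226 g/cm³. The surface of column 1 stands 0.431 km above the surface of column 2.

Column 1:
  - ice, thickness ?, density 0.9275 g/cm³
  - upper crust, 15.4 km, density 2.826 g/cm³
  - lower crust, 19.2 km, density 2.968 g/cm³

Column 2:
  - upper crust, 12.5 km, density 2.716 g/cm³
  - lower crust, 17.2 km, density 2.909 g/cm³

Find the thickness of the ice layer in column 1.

0.915 km

Take the compensation level at the base of the deeper column (depth z_c below the surface of column 1) and equate Σ ρ_i t_i down to z_c; mantle fills any gap and the z_c terms cancel.
Column 1: x×0.9275 + 15.4×2.826 + 19.2×2.968 + (z_c − 34.6 − x)×3.226
Column 2: 0.431×0 + 12.5×2.716 + 17.2×2.909 + (z_c − 0.431 − 29.7)×3.226
The z_c×3.226 term appears on both sides and cancels. Collect the known terms of each column as K = Σ(ρt)_known − 3.226 × (depth of known layers): K_1 = 100.506 − 3.226×34.6 = −11.1136; K_2 = 83.9848 − 3.226×(0.431 + 29.7) = −13.217806.
Balance: K_1 − x×(3.226 − 0.9275) = K_2, so x = (K_1 − K_2)/(3.226 − 0.9275) = 2.10421/2.2985 = 0.915 km.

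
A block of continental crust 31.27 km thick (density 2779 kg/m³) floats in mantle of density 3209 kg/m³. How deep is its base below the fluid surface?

27.1 km

Draft d = t ρ_obj/ρ_fluid = 31.27 km × 2779/3209 = 27.1 km.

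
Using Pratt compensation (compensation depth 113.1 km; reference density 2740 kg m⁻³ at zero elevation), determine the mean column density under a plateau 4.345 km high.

2640 kg m⁻³

Pratt balance: ρ_ref D = ρ (D + h).
ρ = ρ_ref D/(D + h) = 2740 × 113.1 km/(113.1 km + 4.345 km) = 2640 kg m⁻³.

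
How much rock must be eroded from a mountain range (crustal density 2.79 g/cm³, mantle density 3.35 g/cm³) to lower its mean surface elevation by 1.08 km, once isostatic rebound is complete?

Net drop Δ = e − u = e − e ρ_c/ρ_m = e (ρ_m − ρ_c)/ρ_m.
e = Δ ρ_m/(ρ_m − ρ_c) = 1.08 km × 3.35/0.56 = 6.46 km.

6.46 km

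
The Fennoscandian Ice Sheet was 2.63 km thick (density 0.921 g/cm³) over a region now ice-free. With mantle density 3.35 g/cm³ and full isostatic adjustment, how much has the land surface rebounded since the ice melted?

Removing the load lets mantle flow back in; uplift u satisfies ρ_ice t = ρ_m u.
u = t ρ_ice/ρ_m = 2.63 km × 0.921/3.35 = 0.723 km.

0.723 km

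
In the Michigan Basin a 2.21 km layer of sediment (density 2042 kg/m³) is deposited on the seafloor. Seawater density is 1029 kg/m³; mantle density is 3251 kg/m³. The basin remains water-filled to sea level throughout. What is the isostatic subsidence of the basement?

1.01 km

Submarine loading: the sediment displaces seawater, and the subsidence is in turn flooded, so s (ρ_m − ρ_w) = t (ρ_sed − ρ_w).
s = 2.21 km × (2042 − 1029) / (3251 − 1029) = 1.01 km.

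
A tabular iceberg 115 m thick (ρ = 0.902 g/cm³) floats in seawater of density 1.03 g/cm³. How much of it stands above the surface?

14.3 m

Floating equilibrium: submerged depth d = t ρ_obj/ρ_fluid = 115 m × 0.902/1.03 = 100.7 m.
Freeboard = t − d = 115 m − 100.7 m = 14.3 m.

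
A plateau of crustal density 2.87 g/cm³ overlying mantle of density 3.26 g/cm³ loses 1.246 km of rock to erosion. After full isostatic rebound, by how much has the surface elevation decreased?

Rebound u = e ρ_c/ρ_m = 1.246 km × 2.87/3.26 = 1.097 km.
Net surface drop = e − u = 1.246 km − 1.097 km = e (ρ_m − ρ_c)/ρ_m = 0.149 km.

0.149 km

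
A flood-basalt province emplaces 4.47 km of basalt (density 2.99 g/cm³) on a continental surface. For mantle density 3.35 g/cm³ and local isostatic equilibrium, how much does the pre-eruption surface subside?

3.99 km

Subaerial loading: s = t ρ_load / ρ_m.
s = 4.47 km × 2.99/3.35 = 3.99 km.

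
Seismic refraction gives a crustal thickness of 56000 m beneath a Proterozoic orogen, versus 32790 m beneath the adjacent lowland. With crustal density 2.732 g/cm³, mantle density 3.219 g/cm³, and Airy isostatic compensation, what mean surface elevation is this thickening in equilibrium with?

3510 m

Excess crust Δ = 56000 m − 32790 m = 23210 m, split between elevation h and root r with h + r = Δ.
Airy balance ρ_c h = (ρ_m − ρ_c) r gives r = h ρ_c/(ρ_m − ρ_c), so h (1 + ρ_c/(ρ_m − ρ_c)) = Δ, i.e. h = Δ (ρ_m − ρ_c)/ρ_m.
h = 23210 m × 0.487/3.219 = 3510 m.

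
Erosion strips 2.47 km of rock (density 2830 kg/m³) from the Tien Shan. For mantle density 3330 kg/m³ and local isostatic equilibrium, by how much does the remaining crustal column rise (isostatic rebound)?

2.1 km

Unloading: uplift u = e ρ_c/ρ_m = 2.47 km × 2830/3330 = 2.1 km.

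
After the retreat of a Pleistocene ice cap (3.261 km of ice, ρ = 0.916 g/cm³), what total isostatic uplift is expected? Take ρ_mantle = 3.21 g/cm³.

0.931 km

Removing the load lets mantle flow back in; uplift u satisfies ρ_ice t = ρ_m u.
u = t ρ_ice/ρ_m = 3.261 km × 0.916/3.21 = 0.931 km.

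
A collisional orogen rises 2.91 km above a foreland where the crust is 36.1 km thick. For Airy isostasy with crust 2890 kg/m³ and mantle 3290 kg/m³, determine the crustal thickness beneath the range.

60 km

Root depth r = h ρ_c / (ρ_m − ρ_c) = 2.91 km × 2890 / 400 = 21.02 km.
Total thickness = T + h + r = 36.1 km + 2.91 km + 21.02 km = 60 km.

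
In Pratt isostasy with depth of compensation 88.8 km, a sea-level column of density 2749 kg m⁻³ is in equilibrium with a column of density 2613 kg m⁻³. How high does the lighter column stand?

4.62 km

ρ_ref D = ρ (D + h) → h = D (ρ_ref − ρ)/ρ.
h = 88.8 km × (2749 − 2613)/2613 = 4.62 km.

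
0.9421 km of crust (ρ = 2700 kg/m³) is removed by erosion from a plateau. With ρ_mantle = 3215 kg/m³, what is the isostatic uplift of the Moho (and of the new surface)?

0.791 km

Unloading: uplift u = e ρ_c/ρ_m = 0.9421 km × 2700/3215 = 0.791 km.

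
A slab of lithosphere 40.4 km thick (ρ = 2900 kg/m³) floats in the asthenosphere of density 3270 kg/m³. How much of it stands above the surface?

Floating equilibrium: submerged depth d = t ρ_obj/ρ_fluid = 40.4 km × 2900/3270 = 35.83 km.
Freeboard = t − d = 40.4 km − 35.83 km = 4.57 km.

4.57 km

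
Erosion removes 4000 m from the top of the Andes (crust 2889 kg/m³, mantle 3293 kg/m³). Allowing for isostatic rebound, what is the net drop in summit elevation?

491 m

Rebound u = e ρ_c/ρ_m = 4000 m × 2889/3293 = 3509 m.
Net surface drop = e − u = 4000 m − 3509 m = e (ρ_m − ρ_c)/ρ_m = 491 m.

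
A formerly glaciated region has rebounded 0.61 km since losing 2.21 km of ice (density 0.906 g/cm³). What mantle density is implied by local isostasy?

3.28 g/cm³

ρ_m = ρ_ice t / u = 0.906 × 2.21 km/0.61 km = 3.28 g/cm³.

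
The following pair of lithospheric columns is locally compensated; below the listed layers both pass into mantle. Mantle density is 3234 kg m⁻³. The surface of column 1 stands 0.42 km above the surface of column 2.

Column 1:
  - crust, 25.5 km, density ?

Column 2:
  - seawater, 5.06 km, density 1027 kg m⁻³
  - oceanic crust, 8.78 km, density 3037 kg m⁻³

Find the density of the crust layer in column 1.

2670 kg m⁻³

Take the compensation level at the base of the deeper column (depth z_c below the surface of column 1) and equate Σ ρ_i t_i down to z_c; mantle fills any gap and the z_c terms cancel.
Column 1: 25.5×ρ + (z_c − 25.5)×3234
Column 2: 0.42×0 + 5.06×1027 + 8.78×3037 + (z_c − 0.42 − 13.84)×3234
The z_c×3234 term appears on both sides and cancels. Collect the known terms of each column as K = Σ(ρt)_known − 3234 × (depth of known layers): K_1 = 0 − 3234×25.5 = −82467; K_2 = 31861.48 − 3234×(0.42 + 13.84) = −14255.36.
Balance: K_1 + 25.5×ρ = K_2, so ρ = (K_2 − K_1)/25.5 = 68211.6/25.5 = 2670 kg m⁻³.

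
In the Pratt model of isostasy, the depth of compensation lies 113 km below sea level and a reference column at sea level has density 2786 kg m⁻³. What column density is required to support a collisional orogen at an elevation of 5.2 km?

2660 kg m⁻³

Pratt balance: ρ_ref D = ρ (D + h).
ρ = ρ_ref D/(D + h) = 2786 × 113 km/(113 km + 5.2 km) = 2660 kg m⁻³.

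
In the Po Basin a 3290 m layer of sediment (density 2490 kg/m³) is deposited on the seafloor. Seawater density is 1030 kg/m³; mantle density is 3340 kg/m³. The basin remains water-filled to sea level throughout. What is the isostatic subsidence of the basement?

2080 m

Submarine loading: the sediment displaces seawater, and the subsidence is in turn flooded, so s (ρ_m − ρ_w) = t (ρ_sed − ρ_w).
s = 3290 m × (2490 − 1030) / (3340 − 1030) = 2080 m.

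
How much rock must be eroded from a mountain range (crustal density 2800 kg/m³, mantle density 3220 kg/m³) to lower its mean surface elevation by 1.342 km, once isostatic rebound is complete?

Net drop Δ = e − u = e − e ρ_c/ρ_m = e (ρ_m − ρ_c)/ρ_m.
e = Δ ρ_m/(ρ_m − ρ_c) = 1.342 km × 3220/420 = 10.3 km.

10.3 km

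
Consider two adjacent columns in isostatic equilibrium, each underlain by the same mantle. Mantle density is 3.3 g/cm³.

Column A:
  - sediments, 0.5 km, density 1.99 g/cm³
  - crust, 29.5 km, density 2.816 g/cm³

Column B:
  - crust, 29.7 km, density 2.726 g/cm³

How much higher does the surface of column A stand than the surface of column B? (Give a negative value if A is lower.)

−0.641 km

For any compensation level in the mantle, the mantle terms cancel and isostasy reduces to e = (Σt_A − Σt_B) − (Σ(ρt)_A − Σ(ρt)_B) / ρ_m.
Σt_A = 30 km; Σt_B = 29.7 km; Σ(ρt)_A = 84.067; Σ(ρt)_B = 80.9622 (in km·g/cm³).
e = (30 − 29.7) − (84.067 − 80.9622) / 3.3 = −0.641 km.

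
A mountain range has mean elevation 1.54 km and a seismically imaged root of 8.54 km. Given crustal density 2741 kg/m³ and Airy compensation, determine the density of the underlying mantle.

Airy balance: ρ_c h = (ρ_m − ρ_c) r → ρ_m = ρ_c (1 + h/r).
ρ_m = 2741 × (1 + 1.54 km/8.54 km) = 3240 kg/m³.

3240 kg/m³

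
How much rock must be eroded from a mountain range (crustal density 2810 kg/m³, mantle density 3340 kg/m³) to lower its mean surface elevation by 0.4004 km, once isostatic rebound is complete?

2.52 km

Net drop Δ = e − u = e − e ρ_c/ρ_m = e (ρ_m − ρ_c)/ρ_m.
e = Δ ρ_m/(ρ_m − ρ_c) = 0.4004 km × 3340/530 = 2.52 km.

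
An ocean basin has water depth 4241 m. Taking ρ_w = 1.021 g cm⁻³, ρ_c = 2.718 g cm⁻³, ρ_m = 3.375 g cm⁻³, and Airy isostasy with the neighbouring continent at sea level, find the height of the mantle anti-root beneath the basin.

11000 m

In Airy isostatic equilibrium: replacing crust with seawater at the top is compensated by replacing crust with mantle at the base: d (ρ_c − ρ_w) = a (ρ_m − ρ_c).
a = d (ρ_c − ρ_w)/(ρ_m − ρ_c) = 4241 m × 1.697/0.657 = 11000 m.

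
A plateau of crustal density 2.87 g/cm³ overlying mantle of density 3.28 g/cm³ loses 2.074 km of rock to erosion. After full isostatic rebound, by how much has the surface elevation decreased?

0.259 km

Rebound u = e ρ_c/ρ_m = 2.074 km × 2.87/3.28 = 1.815 km.
Net surface drop = e − u = 2.074 km − 1.815 km = e (ρ_m − ρ_c)/ρ_m = 0.259 km.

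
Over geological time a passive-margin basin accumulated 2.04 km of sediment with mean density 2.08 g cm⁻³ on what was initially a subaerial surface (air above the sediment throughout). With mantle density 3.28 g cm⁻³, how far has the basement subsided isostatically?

1.29 km

Subaerial load: s = t ρ_sed / ρ_m = 2.04 km × 2.08/3.28 = 1.29 km.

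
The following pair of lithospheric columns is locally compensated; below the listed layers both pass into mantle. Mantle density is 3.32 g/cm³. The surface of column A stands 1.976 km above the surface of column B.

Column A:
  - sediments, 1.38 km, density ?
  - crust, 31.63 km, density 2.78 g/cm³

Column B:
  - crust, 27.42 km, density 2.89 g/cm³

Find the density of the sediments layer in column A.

2.4 g/cm³

Take the compensation level at the base of the deeper column (depth z_c below the surface of column A) and equate Σ ρ_i t_i down to z_c; mantle fills any gap and the z_c terms cancel.
Column A: 1.38×ρ + 31.63×2.78 + (z_c − 33.01)×3.32
Column B: 1.976×0 + 27.42×2.89 + (z_c − 1.976 − 27.42)×3.32
The z_c×3.32 term appears on both sides and cancels. Collect the known terms of each column as K = Σ(ρt)_known − 3.32 × (depth of known layers): K_A = 87.9314 − 3.32×33.01 = −21.6618; K_B = 79.2438 − 3.32×(1.976 + 27.42) = −18.35092.
Balance: K_A + 1.38×ρ = K_B, so ρ = (K_B − K_A)/1.38 = 3.31088/1.38 = 2.4 g/cm³.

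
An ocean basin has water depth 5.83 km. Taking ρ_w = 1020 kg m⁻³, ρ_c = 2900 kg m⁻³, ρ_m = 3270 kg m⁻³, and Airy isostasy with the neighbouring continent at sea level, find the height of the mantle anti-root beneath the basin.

Equating mass per unit area of the two columns: replacing crust with seawater at the top is compensated by replacing crust with mantle at the base: d (ρ_c − ρ_w) = a (ρ_m − ρ_c).
a = d (ρ_c − ρ_w)/(ρ_m − ρ_c) = 5.83 km × 1880/370 = 29.6 km.

29.6 km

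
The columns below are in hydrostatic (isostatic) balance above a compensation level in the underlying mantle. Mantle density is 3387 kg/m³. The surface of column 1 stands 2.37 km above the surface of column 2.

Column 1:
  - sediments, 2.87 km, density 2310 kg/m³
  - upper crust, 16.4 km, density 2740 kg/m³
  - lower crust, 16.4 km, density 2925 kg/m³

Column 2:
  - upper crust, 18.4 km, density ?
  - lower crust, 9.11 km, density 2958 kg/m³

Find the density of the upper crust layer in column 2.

Take the compensation level at the base of the deeper column (depth z_c below the surface of column 1) and equate Σ ρ_i t_i down to z_c; mantle fills any gap and the z_c terms cancel.
Column 1: 2.87×2310 + 16.4×2740 + 16.4×2925 + (z_c − 35.67)×3387
Column 2: 2.37×0 + 18.4×ρ + 9.11×2958 + (z_c − 2.37 − 27.51)×3387
The z_c×3387 term appears on both sides and cancels. Collect the known terms of each column as K = Σ(ρt)_known − 3387 × (depth of known layers): K_1 = 99535.7 − 3387×35.67 = −21278.59; K_2 = 26947.38 − 3387×(2.37 + 27.51) = −74256.18.
Balance: K_1 = K_2 + 18.4×ρ, so ρ = (K_1 − K_2)/18.4 = 52977.6/18.4 = 2880 kg/m³.

2880 kg/m³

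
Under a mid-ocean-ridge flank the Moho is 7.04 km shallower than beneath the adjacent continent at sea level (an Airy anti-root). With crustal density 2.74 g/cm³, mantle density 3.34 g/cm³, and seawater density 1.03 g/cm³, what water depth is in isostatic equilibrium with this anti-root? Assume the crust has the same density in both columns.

Replacing a thickness d of crust by seawater at the top must be balanced by replacing crust with mantle at the base: d (ρ_c − ρ_w) = a (ρ_m − ρ_c).
d = a (ρ_m − ρ_c)/(ρ_c − ρ_w) = 7.04 km × 0.6/1.71 = 2.47 km.

2.47 km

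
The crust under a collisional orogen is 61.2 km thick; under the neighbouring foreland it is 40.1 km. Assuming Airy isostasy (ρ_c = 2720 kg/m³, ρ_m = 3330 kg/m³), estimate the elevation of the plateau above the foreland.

Excess crust Δ = 61.2 km − 40.1 km = 21.1 km, split between elevation h and root r with h + r = Δ.
Airy balance ρ_c h = (ρ_m − ρ_c) r gives r = h ρ_c/(ρ_m − ρ_c), so h (1 + ρ_c/(ρ_m − ρ_c)) = Δ, i.e. h = Δ (ρ_m − ρ_c)/ρ_m.
h = 21.1 km × 610/3330 = 3.87 km.

3.87 km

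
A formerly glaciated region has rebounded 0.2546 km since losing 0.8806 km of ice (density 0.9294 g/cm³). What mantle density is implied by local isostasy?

3.21 g/cm³

ρ_m = ρ_ice t / u = 0.9294 × 0.8806 km/0.2546 km = 3.21 g/cm³.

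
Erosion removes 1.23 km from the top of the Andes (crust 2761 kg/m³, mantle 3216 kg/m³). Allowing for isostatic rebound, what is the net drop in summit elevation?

Rebound u = e ρ_c/ρ_m = 1.23 km × 2761/3216 = 1.056 km.
Net surface drop = e − u = 1.23 km − 1.056 km = e (ρ_m − ρ_c)/ρ_m = 0.174 km.

0.174 km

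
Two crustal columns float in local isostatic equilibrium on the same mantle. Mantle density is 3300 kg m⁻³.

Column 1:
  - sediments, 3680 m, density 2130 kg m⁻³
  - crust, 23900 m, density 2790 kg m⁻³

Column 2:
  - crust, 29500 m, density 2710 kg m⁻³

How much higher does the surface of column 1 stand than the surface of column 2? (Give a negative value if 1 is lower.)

−276 m

For any compensation level in the mantle, the mantle terms cancel and isostasy reduces to e = (Σt_1 − Σt_2) − (Σ(ρt)_1 − Σ(ρt)_2) / ρ_m.
Σt_1 = 27580 m; Σt_2 = 29500 m; Σ(ρt)_1 = 74519400; Σ(ρt)_2 = 79945000 (in m·kg m⁻³).
e = (27580 − 29500) − (74519400 − 79945000) / 3300 = −276 m.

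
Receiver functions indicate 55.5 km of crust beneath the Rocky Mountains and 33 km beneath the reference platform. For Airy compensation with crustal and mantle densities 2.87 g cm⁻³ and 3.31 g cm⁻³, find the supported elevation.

2.99 km

Excess crust Δ = 55.5 km − 33 km = 22.5 km, split between elevation h and root r with h + r = Δ.
Airy balance ρ_c h = (ρ_m − ρ_c) r gives r = h ρ_c/(ρ_m − ρ_c), so h (1 + ρ_c/(ρ_m − ρ_c)) = Δ, i.e. h = Δ (ρ_m − ρ_c)/ρ_m.
h = 22.5 km × 0.44/3.31 = 2.99 km.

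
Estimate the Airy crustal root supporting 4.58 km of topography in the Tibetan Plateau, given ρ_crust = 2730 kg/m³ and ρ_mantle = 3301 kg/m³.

Equating mass per unit area of the two columns: the weight of the topography is balanced by the buoyancy of the root, ρ_c h = (ρ_m − ρ_c) r.
r = h · ρ_c / (ρ_m − ρ_c) = 4.58 km × 2730 / (3301 − 2730) = 21.9 km.

21.9 km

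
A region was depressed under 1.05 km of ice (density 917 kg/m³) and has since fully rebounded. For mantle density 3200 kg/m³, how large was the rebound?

0.301 km

Removing the load lets mantle flow back in; uplift u satisfies ρ_ice t = ρ_m u.
u = t ρ_ice/ρ_m = 1.05 km × 917/3200 = 0.301 km.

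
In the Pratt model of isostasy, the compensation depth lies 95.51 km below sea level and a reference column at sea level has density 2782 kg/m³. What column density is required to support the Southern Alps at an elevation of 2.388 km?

2710 kg/m³

Pratt balance: ρ_ref D = ρ (D + h).
ρ = ρ_ref D/(D + h) = 2782 × 95.51 km/(95.51 km + 2.388 km) = 2710 kg/m³.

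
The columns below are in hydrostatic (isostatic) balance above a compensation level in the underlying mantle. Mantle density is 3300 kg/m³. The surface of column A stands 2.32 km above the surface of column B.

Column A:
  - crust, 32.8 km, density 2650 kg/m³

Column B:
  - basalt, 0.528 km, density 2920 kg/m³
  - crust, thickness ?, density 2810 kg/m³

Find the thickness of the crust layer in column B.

Take the compensation level at the base of the deeper column (depth z_c below the surface of column A) and equate Σ ρ_i t_i down to z_c; mantle fills any gap and the z_c terms cancel.
Column A: 32.8×2650 + (z_c − 32.8)×3300
Column B: 2.32×0 + 0.528×2920 + x×2810 + (z_c − 2.32 − 0.528 − x)×3300
The z_c×3300 term appears on both sides and cancels. Collect the known terms of each column as K = Σ(ρt)_known − 3300 × (depth of known layers): K_A = 86920 − 3300×32.8 = −21320; K_B = 1541.76 − 3300×(2.32 + 0.528) = −7856.64.
Balance: K_A = K_B − x×(3300 − 2810), so x = (K_B − K_A)/(3300 − 2810) = 13463.4/490 = 27.5 km.

27.5 km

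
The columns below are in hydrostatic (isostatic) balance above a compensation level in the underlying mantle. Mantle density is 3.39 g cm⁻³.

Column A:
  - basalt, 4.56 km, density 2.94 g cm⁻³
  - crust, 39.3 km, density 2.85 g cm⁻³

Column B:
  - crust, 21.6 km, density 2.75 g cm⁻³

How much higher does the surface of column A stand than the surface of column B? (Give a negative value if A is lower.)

For any compensation level in the mantle, the mantle terms cancel and isostasy reduces to e = (Σt_A − Σt_B) − (Σ(ρt)_A − Σ(ρt)_B) / ρ_m.
Σt_A = 43.86 km; Σt_B = 21.6 km; Σ(ρt)_A = 125.4114; Σ(ρt)_B = 59.4 (in km·g cm⁻³).
e = (43.86 − 21.6) − (125.4114 − 59.4) / 3.39 = 2.79 km.

2.79 km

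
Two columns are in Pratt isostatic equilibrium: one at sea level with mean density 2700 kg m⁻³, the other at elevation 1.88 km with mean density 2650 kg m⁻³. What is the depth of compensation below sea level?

99.6 km

ρ_ref D = ρ (D + h) → D (ρ_ref − ρ) = ρ h.
D = ρ h/(ρ_ref − ρ) = 2650 × 1.88 km/(2700 − 2650) = 99.6 km.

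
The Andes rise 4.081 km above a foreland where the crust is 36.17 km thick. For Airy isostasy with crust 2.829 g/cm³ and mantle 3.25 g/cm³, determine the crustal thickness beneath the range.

Root depth r = h ρ_c / (ρ_m − ρ_c) = 4.081 km × 2.829 / 0.421 = 27.42 km.
Total thickness = T + h + r = 36.17 km + 4.081 km + 27.42 km = 67.7 km.

67.7 km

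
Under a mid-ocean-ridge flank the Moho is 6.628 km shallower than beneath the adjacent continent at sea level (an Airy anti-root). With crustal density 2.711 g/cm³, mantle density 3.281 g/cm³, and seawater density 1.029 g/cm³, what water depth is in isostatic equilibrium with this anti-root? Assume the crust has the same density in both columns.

2.25 km

Replacing a thickness d of crust by seawater at the top must be balanced by replacing crust with mantle at the base: d (ρ_c − ρ_w) = a (ρ_m − ρ_c).
d = a (ρ_m − ρ_c)/(ρ_c − ρ_w) = 6.628 km × 0.57/1.682 = 2.25 km.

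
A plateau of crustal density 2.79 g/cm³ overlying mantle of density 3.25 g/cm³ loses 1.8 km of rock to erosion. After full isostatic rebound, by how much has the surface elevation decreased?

0.255 km

Rebound u = e ρ_c/ρ_m = 1.8 km × 2.79/3.25 = 1.545 km.
Net surface drop = e − u = 1.8 km − 1.545 km = e (ρ_m − ρ_c)/ρ_m = 0.255 km.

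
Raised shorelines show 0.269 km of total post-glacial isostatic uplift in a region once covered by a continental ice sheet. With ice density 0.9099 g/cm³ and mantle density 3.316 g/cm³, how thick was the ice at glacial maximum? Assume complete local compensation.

0.98 km

u = t ρ_ice/ρ_m → t = u ρ_m/ρ_ice = 0.269 km × 3.316/0.9099 = 0.98 km.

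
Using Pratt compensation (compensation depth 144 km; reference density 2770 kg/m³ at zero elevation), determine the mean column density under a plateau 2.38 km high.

Pratt balance: ρ_ref D = ρ (D + h).
ρ = ρ_ref D/(D + h) = 2770 × 144 km/(144 km + 2.38 km) = 2720 kg/m³.

2720 kg/m³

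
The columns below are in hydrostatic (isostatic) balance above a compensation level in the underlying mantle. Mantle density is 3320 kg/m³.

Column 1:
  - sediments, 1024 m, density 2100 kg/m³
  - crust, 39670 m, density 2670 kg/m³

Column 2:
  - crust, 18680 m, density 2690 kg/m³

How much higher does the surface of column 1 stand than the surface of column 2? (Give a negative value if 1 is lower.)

4600 m

For any compensation level in the mantle, the mantle terms cancel and isostasy reduces to e = (Σt_1 − Σt_2) − (Σ(ρt)_1 − Σ(ρt)_2) / ρ_m.
Σt_1 = 40694 m; Σt_2 = 18680 m; Σ(ρt)_1 = 108069300; Σ(ρt)_2 = 50249200 (in m·kg/m³).
e = (40694 − 18680) − (108069300 − 50249200) / 3320 = 4600 m.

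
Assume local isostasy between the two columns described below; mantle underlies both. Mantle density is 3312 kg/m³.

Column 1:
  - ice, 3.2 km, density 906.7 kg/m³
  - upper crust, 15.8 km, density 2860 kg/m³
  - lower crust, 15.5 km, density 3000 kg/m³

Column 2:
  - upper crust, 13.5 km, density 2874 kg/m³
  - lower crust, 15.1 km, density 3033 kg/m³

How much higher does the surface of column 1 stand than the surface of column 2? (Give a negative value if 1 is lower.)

2.88 km

For any compensation level in the mantle, the mantle terms cancel and isostasy reduces to e = (Σt_1 − Σt_2) − (Σ(ρt)_1 − Σ(ρt)_2) / ρ_m.
Σt_1 = 34.5 km; Σt_2 = 28.6 km; Σ(ρt)_1 = 94589.44; Σ(ρt)_2 = 84597.3 (in km·kg/m³).
e = (34.5 − 28.6) − (94589.44 − 84597.3) / 3312 = 2.88 km.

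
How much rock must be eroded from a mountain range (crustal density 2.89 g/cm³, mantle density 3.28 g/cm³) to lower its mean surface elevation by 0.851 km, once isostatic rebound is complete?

7.16 km

Net drop Δ = e − u = e − e ρ_c/ρ_m = e (ρ_m − ρ_c)/ρ_m.
e = Δ ρ_m/(ρ_m − ρ_c) = 0.851 km × 3.28/0.39 = 7.16 km.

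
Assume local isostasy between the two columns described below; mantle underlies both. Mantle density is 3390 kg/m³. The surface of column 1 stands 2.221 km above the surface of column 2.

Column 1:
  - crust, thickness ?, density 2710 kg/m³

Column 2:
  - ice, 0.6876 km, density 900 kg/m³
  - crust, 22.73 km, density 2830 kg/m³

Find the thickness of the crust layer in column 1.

32.3 km

Take the compensation level at the base of the deeper column (depth z_c below the surface of column 1) and equate Σ ρ_i t_i down to z_c; mantle fills any gap and the z_c terms cancel.
Column 1: x×2710 + (z_c − 0 − x)×3390
Column 2: 2.221×0 + 0.6876×900 + 22.73×2830 + (z_c − 2.221 − 23.4176)×3390
The z_c×3390 term appears on both sides and cancels. Collect the known terms of each column as K = Σ(ρt)_known − 3390 × (depth of known layers): K_1 = 0 − 3390×0 = 0; K_2 = 64944.74 − 3390×(2.221 + 23.4176) = −21970.114.
Balance: K_1 − x×(3390 − 2710) = K_2, so x = (K_1 − K_2)/(3390 − 2710) = 21970.1/680 = 32.3 km.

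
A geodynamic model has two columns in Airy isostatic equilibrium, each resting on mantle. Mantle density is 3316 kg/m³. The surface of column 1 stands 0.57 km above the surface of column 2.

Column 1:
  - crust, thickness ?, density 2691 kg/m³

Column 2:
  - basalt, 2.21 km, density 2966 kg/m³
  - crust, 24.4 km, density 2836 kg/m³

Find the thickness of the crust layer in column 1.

23 km

Take the compensation level at the base of the deeper column (depth z_c below the surface of column 1) and equate Σ ρ_i t_i down to z_c; mantle fills any gap and the z_c terms cancel.
Column 1: x×2691 + (z_c − 0 − x)×3316
Column 2: 0.57×0 + 2.21×2966 + 24.4×2836 + (z_c − 0.57 − 26.61)×3316
The z_c×3316 term appears on both sides and cancels. Collect the known terms of each column as K = Σ(ρt)_known − 3316 × (depth of known layers): K_1 = 0 − 3316×0 = 0; K_2 = 75753.26 − 3316×(0.57 + 26.61) = −14375.62.
Balance: K_1 − x×(3316 − 2691) = K_2, so x = (K_1 − K_2)/(3316 − 2691) = 14375.6/625 = 23 km.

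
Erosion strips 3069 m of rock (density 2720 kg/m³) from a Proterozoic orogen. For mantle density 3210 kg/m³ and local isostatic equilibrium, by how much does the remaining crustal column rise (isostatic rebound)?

2600 m

Unloading: uplift u = e ρ_c/ρ_m = 3069 m × 2720/3210 = 2600 m.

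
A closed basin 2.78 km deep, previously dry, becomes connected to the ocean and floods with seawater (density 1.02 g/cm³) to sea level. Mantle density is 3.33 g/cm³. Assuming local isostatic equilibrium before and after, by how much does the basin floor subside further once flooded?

After flooding the water column is d + s deep. Its weight must equal the weight of mantle displaced by the extra subsidence s: (d + s) ρ_w = s ρ_m.
s = d ρ_w / (ρ_m − ρ_w) = 2.78 km × 1.02/(3.33 − 1.02) = 1.23 km.

1.23 km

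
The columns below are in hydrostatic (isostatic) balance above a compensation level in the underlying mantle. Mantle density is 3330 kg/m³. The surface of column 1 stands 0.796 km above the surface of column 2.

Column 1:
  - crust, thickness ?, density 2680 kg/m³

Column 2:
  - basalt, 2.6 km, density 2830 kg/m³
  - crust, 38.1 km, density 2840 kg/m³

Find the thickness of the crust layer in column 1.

34.8 km

Take the compensation level at the base of the deeper column (depth z_c below the surface of column 1) and equate Σ ρ_i t_i down to z_c; mantle fills any gap and the z_c terms cancel.
Column 1: x×2680 + (z_c − 0 − x)×3330
Column 2: 0.796×0 + 2.6×2830 + 38.1×2840 + (z_c − 0.796 − 40.7)×3330
The z_c×3330 term appears on both sides and cancels. Collect the known terms of each column as K = Σ(ρt)_known − 3330 × (depth of known layers): K_1 = 0 − 3330×0 = 0; K_2 = 115562 − 3330×(0.796 + 40.7) = −22619.68.
Balance: K_1 − x×(3330 − 2680) = K_2, so x = (K_1 − K_2)/(3330 − 2680) = 22619.7/650 = 34.8 km.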